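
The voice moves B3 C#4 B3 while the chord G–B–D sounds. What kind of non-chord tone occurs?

The harmony at that moment is G major triad (G, B, D); C#4 is not a chord tone.
It is approached by step up from B3 and left by step down to B3.
Step away and step back to the same note — a neighbor tone (upper neighbor).

C#4 is a neighbor tone.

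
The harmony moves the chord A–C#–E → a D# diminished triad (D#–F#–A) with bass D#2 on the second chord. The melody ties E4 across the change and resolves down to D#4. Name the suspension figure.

At the second chord the bass is D#2. The suspended E4 lies a ninth above the bass; after resolving down by step to D#4, the interval above the bass becomes an octave.
Suspension figures are named by those two intervals: 9–8.

9–8 suspension.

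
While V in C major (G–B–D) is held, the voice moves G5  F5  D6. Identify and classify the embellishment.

F5 is an escape tone.

The harmony at that moment is G major triad (G, B, D); F5 is not a chord tone.
It is approached by step down from G5 and left by leap up to D6.
Step in, leap out — an escape tone.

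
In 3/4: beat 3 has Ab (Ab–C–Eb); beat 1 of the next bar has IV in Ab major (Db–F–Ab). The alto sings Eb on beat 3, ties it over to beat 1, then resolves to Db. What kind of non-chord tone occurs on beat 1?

Suspension.

The harmony at that moment is Db major triad (Db, F, Ab); Eb is not a chord tone.
It is held over (the same pitch as the preceding Eb) and left by step down to Db.
Held over from the previous chord and resolving down by step — a suspension.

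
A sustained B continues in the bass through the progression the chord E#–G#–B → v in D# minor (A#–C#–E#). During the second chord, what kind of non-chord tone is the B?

Pedal tone (pedal point).

The harmony at that moment is A# minor triad (A#, C#, E#); B is not a chord tone.
It is held over (the same pitch as the preceding B) and then sustained as the same pitch into the next harmony.
Sustained through a change of harmony — a pedal tone.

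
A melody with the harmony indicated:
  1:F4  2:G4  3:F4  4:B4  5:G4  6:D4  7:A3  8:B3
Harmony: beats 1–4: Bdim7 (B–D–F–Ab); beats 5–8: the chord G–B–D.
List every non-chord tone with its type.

G4 (beat 2) — neighbor tone; A3 (beat 7) — appoggiatura.

The harmony at that moment is B diminished seventh chord (B, D, F, Ab); G4 is not a chord tone.
It is approached by step up from F4 and left by step down to F4.
Step away and step back to the same note — a neighbor tone (upper neighbor).
The harmony at that moment is G major triad (G, B, D); A3 is not a chord tone.
It is approached by leap down from D4 and left by step up to B3.
Leap in, step out — an appoggiatura.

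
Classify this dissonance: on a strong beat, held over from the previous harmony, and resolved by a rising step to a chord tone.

Approach: by preparation — the pitch is first a chord tone, then held (tied or repeated) while the harmony changes under it. Departure: up by step. Metric position: strong.
A prepared dissonance that resolves upward by step — a retardation. (The same figure resolving downward would be a suspension.)

Retardation.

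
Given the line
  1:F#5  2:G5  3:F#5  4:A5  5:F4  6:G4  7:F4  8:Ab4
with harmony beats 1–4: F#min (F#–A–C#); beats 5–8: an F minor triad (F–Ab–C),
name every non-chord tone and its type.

G5 (beat 2) — neighbor tone; G4 (beat 6) — neighbor tone.

The harmony at that moment is F# minor triad (F#, A, C#); G5 is not a chord tone.
It is approached by step up from F#5 and left by step down to F#5.
Step away and step back to the same note — a neighbor tone (upper neighbor).
The harmony at that moment is F minor triad (F, Ab, C); G4 is not a chord tone.
It is approached by step up from F4 and left by step down to F4.
Step away and step back to the same note — a neighbor tone (upper neighbor).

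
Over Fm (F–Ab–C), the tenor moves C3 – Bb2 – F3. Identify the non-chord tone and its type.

Bb2 is an escape tone.

The harmony at that moment is F minor triad (F, Ab, C); Bb2 is not a chord tone.
It is approached by step down from C3 and left by leap up to F3.
Step in, leap out — an escape tone.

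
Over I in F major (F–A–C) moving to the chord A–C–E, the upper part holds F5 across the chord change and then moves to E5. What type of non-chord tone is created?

F5 is a suspension.

The harmony at that moment is A minor triad (A, C, E); F5 is not a chord tone.
It is held over (the same pitch as the preceding F5) and left by step down to E5.
Held over from the previous chord and resolving down by step — a suspension.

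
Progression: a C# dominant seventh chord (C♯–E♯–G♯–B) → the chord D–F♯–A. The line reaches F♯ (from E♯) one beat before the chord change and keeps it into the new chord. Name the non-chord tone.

F♯ is an anticipation.

The harmony at that moment is C♯ dominant seventh chord (C♯, E♯, G♯, B); F♯ is not a chord tone.
It is approached by step up from E♯ and then sustained as the same pitch into the next harmony.
Arriving early and becoming a chord tone when the harmony changes — an anticipation.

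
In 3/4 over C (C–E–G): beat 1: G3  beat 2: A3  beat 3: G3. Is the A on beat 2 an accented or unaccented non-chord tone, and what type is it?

Unaccented neighbor tone.

The harmony at that moment is C major triad (C, E, G); A3 is not a chord tone.
It is approached by step up from G3 and left by step down to G3.
Step away and step back to the same note — a neighbor tone (upper neighbor).
It falls on a weak beat, so it is unaccented.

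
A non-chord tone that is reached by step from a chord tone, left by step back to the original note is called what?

Approach: by step. Departure: by step in the opposite direction, back to the starting pitch.
Stepwise on both sides but reversing to return to the same chord tone — a neighbor tone. (Had it continued onward in the same direction it would be a passing tone instead.)

Neighbor tone.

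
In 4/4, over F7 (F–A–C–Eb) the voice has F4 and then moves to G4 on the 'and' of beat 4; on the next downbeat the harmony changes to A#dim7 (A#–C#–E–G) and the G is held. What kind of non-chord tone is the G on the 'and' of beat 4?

The harmony at that moment is F dominant seventh chord (F, A, C, Eb); G4 is not a chord tone.
It is approached by step up from F4 and then sustained as the same pitch into the next harmony.
Arriving early and becoming a chord tone when the harmony changes — an anticipation.

Anticipation.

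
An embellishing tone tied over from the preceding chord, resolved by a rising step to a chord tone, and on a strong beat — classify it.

Approach: by preparation — the pitch is first a chord tone, then held (tied or repeated) while the harmony changes under it. Departure: up by step. Metric position: strong.
A prepared dissonance that resolves upward by step — a retardation. (The same figure resolving downward would be a suspension.)

Retardation.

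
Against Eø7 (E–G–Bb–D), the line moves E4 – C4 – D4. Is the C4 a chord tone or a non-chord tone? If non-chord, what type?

The harmony at that moment is E half-diminished seventh chord (E, G, Bb, D); C4 is not a chord tone.
It is approached by leap down from E4 and left by step up to D4.
Leap in, step out — an appoggiatura.

Non-chord tone — an appoggiatura.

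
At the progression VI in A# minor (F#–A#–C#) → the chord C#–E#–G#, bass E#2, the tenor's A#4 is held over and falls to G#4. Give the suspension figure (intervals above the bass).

At the second chord the bass is E#2. The suspended A#4 lies a fourth above the bass; after resolving down by step to G#4, the interval above the bass becomes a third.
Suspension figures are named by those two intervals: 4–3.

4–3 suspension.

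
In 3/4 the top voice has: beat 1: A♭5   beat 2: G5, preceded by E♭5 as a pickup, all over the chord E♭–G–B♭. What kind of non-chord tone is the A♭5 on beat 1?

Appoggiatura.

The harmony at that moment is E♭ major triad (E♭, G, B♭); A♭5 is not a chord tone.
It is approached by leap up from E♭5 and left by step down to G5.
Leap in, step out, metrically accented — an appoggiatura.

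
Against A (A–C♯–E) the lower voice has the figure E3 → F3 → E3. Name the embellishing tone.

The harmony at that moment is A major triad (A, C♯, E); F3 is not a chord tone.
It is approached by step up from E3 and left by step down to E3.
Step away and step back to the same note — a neighbor tone (upper neighbor).

F3 is a neighbor tone.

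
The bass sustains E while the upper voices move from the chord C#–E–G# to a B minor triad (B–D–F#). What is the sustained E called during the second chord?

Pedal tone (pedal point).

The harmony at that moment is B minor triad (B, D, F#); E is not a chord tone.
It is held over (the same pitch as the preceding E) and then sustained as the same pitch into the next harmony.
Sustained through a change of harmony — a pedal tone.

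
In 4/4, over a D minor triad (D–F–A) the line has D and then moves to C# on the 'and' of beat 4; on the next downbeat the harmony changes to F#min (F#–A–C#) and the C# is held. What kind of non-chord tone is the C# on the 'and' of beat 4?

The harmony at that moment is D minor triad (D, F, A); C# is not a chord tone.
It is approached by step down from D and then sustained as the same pitch into the next harmony.
Arriving early and becoming a chord tone when the harmony changes — an anticipation.

Anticipation.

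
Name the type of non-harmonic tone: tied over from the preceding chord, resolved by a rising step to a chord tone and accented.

Retardation.

Approach: by preparation — the pitch is first a chord tone, then held (tied or repeated) while the harmony changes under it. Departure: up by step. Metric position: strong.
A prepared dissonance that resolves upward by step — a retardation. (The same figure resolving downward would be a suspension.)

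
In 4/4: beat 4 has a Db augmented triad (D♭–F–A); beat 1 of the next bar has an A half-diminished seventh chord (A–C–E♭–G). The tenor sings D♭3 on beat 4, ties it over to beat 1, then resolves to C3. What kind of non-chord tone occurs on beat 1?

Suspension.

The harmony at that moment is A half-diminished seventh chord (A, C, E♭, G); D♭3 is not a chord tone.
It is held over (the same pitch as the preceding D♭3) and left by step down to C3.
Held over from the previous chord and resolving down by step — a suspension.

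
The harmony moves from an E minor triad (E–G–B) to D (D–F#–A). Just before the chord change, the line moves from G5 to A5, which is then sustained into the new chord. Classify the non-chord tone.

A5 is an anticipation.

The harmony at that moment is E minor triad (E, G, B); A5 is not a chord tone.
It is approached by step up from G5 and then sustained as the same pitch into the next harmony.
Arriving early and becoming a chord tone when the harmony changes — an anticipation.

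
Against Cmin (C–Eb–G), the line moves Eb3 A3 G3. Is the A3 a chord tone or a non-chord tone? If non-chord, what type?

The harmony at that moment is C minor triad (C, Eb, G); A3 is not a chord tone.
It is approached by leap up from Eb3 and left by step down to G3.
Leap in, step out — an appoggiatura.

Non-chord tone — an appoggiatura.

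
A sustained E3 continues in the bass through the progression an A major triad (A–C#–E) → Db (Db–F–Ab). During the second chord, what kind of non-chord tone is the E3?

Pedal tone (pedal point).

The harmony at that moment is Db major triad (Db, F, Ab); E3 is not a chord tone.
It is held over (the same pitch as the preceding E3) and then sustained as the same pitch into the next harmony.
Sustained through a change of harmony — a pedal tone.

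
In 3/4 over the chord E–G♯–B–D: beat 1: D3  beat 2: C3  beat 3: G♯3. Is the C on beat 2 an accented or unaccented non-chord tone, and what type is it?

Unaccented escape tone.

The harmony at that moment is E dominant seventh chord (E, G♯, B, D); C3 is not a chord tone.
It is approached by step down from D3 and left by leap up to G♯3.
Step in, leap out — an escape tone.
It falls on a weak beat, so it is unaccented.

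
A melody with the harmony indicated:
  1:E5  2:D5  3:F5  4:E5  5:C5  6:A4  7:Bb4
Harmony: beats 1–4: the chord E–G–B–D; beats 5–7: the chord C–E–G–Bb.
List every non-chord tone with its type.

The harmony at that moment is E minor seventh chord (E, G, B, D); F5 is not a chord tone.
It is approached by leap up from D5 and left by step down to E5.
Leap in, step out — an appoggiatura.
The harmony at that moment is C dominant seventh chord (C, E, G, Bb); A4 is not a chord tone.
It is approached by leap down from C5 and left by step up to Bb4.
Leap in, step out — an appoggiatura.

F5 (beat 3) — appoggiatura; A4 (beat 6) — appoggiatura.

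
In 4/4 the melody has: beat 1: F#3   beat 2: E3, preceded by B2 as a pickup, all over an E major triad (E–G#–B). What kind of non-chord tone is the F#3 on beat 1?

The harmony at that moment is E major triad (E, G#, B); F#3 is not a chord tone.
It is approached by leap up from B2 and left by step down to E3.
Leap in, step out, metrically accented — an appoggiatura.

Appoggiatura.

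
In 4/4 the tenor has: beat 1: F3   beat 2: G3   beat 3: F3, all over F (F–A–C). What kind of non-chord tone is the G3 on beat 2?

Upper neighbor tone.

The harmony at that moment is F major triad (F, A, C); G3 is not a chord tone.
It is approached by step up from F3 and left by step down to F3.
Step away and step back to the same note — a neighbor tone (upper neighbor).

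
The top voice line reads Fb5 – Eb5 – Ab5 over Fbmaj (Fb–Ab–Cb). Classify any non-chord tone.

Eb5 is an escape tone.

The harmony at that moment is Fb major triad (Fb, Ab, Cb); Eb5 is not a chord tone.
It is approached by step down from Fb5 and left by leap up to Ab5.
Step in, leap out — an escape tone.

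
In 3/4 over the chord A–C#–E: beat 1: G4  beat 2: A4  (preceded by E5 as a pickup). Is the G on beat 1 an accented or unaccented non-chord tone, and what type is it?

Accented appoggiatura.

The harmony at that moment is A major triad (A, C#, E); G4 is not a chord tone.
It is approached by leap down from E5 and left by step up to A4.
Leap in, step out — an appoggiatura.
It falls on the downbeat, so it is accented.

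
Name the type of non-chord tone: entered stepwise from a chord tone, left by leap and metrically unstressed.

Approach: by step. Departure: by leap. Metric position: weak.
Step in, leap out, from a weak position — an escape tone (échappée). (It is the mirror image of the appoggiatura, which leaps in and steps out on a strong beat.)

Escape tone.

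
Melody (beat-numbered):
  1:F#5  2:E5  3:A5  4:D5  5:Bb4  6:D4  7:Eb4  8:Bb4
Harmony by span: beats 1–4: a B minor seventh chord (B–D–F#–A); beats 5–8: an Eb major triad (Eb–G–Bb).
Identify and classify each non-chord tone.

The harmony at that moment is B minor seventh chord (B, D, F#, A); E5 is not a chord tone.
It is approached by step down from F#5 and left by leap up to A5.
Step in, leap out — an escape tone.
The harmony at that moment is Eb major triad (Eb, G, Bb); D4 is not a chord tone.
It is approached by leap down from Bb4 and left by step up to Eb4.
Leap in, step out — an appoggiatura.

E5 (beat 2) — escape tone; D4 (beat 6) — appoggiatura.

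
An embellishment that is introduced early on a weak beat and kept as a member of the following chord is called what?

Approach: ahead of the chord change (typically by step), so it is dissonant against the current harmony. Departure: none — the same pitch is restated or held and is a chord tone of the new harmony.
Dissonant first, consonant once the harmony catches up: the note simply arrives early — an anticipation. (The reverse timing, consonant first and dissonant after the change, would be a suspension or retardation.)

Anticipation.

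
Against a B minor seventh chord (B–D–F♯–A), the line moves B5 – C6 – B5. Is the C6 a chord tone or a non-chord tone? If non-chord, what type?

The harmony at that moment is B minor seventh chord (B, D, F♯, A); C6 is not a chord tone.
It is approached by step up from B5 and left by step down to B5.
Step away and step back to the same note — a neighbor tone (upper neighbor).

Non-chord tone — a neighbor tone.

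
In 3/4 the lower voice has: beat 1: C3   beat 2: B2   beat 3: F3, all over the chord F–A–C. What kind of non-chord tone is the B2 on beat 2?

The harmony at that moment is F major triad (F, A, C); B2 is not a chord tone.
It is approached by step down from C3 and left by leap up to F3.
Step in, leap out, on a weak beat — an escape tone.

Escape tone.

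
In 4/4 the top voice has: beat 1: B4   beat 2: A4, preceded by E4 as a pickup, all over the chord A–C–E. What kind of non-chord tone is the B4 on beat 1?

The harmony at that moment is A minor triad (A, C, E); B4 is not a chord tone.
It is approached by leap up from E4 and left by step down to A4.
Leap in, step out, metrically accented — an appoggiatura.

Appoggiatura.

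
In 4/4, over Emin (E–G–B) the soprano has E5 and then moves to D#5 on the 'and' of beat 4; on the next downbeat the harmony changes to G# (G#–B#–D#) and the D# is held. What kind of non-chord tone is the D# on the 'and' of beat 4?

Anticipation.

The harmony at that moment is E minor triad (E, G, B); D#5 is not a chord tone.
It is approached by step down from E5 and then sustained as the same pitch into the next harmony.
Arriving early and becoming a chord tone when the harmony changes — an anticipation.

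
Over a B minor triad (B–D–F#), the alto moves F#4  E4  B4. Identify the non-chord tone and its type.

The harmony at that moment is B minor triad (B, D, F#); E4 is not a chord tone.
It is approached by step down from F#4 and left by leap up to B4.
Step in, leap out — an escape tone.

E4 is an escape tone.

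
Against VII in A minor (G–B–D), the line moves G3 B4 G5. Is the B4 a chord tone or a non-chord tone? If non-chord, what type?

Chord tone (the third of G major triad).

G major triad contains G, B, D; B is the third, so it is a chord tone.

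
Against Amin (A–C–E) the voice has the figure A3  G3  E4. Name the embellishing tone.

G3 is an escape tone.

The harmony at that moment is A minor triad (A, C, E); G3 is not a chord tone.
It is approached by step down from A3 and left by leap up to E4.
Step in, leap out — an escape tone.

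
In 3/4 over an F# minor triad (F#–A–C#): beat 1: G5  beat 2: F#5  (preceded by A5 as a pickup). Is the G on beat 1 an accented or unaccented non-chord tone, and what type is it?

Accented passing tone.

The harmony at that moment is F# minor triad (F#, A, C#); G5 is not a chord tone.
It is approached by step down from A5 and left by step down to F#5.
Step in, step out in the same direction — a passing tone.
It falls on the downbeat, so it is accented.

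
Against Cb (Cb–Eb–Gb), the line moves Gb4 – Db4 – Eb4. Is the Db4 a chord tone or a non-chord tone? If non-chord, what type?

Non-chord tone — an appoggiatura.

The harmony at that moment is Cb major triad (Cb, Eb, Gb); Db4 is not a chord tone.
It is approached by leap down from Gb4 and left by step up to Eb4.
Leap in, step out — an appoggiatura.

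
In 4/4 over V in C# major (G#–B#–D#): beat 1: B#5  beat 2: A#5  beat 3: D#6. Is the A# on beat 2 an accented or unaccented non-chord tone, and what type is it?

Unaccented escape tone.

The harmony at that moment is G# major triad (G#, B#, D#); A#5 is not a chord tone.
It is approached by step down from B#5 and left by leap up to D#6.
Step in, leap out — an escape tone.
It falls on a weak beat, so it is unaccented.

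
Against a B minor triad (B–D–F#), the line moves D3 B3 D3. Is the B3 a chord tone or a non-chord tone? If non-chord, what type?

B minor triad contains B, D, F#; B is the root, so it is a chord tone.

Chord tone (the root of B minor triad).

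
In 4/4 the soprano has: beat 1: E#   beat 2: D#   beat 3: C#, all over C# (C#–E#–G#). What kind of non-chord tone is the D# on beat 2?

Passing tone.

The harmony at that moment is C# major triad (C#, E#, G#); D# is not a chord tone.
It is approached by step down from E# and left by step down to C#.
Step in, step out in the same direction — a passing tone.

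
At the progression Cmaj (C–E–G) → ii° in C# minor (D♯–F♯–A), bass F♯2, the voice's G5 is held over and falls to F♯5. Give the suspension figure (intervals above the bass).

At the second chord the bass is F♯2. The suspended G5 lies a ninth above the bass; after resolving down by step to F♯5, the interval above the bass becomes an octave.
Suspension figures are named by those two intervals: 9–8.

9–8 suspension.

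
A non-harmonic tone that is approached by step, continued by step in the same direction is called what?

Passing tone.

Approach: by step. Departure: by step, continuing in the same direction.
Stepwise on both sides with no change of direction means the note fills in the space between two different chord tones — a passing tone. (Had it turned back to its starting note it would be a neighbor tone instead.)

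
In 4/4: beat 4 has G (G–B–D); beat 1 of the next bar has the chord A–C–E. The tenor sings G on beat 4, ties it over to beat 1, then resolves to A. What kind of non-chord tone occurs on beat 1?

The harmony at that moment is A minor triad (A, C, E); G is not a chord tone.
It is held over (the same pitch as the preceding G) and left by step up to A.
Held over from the previous chord and resolving up by step — a retardation.

Retardation.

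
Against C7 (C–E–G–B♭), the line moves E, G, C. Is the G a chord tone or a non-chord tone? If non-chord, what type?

C dominant seventh chord contains C, E, G, B♭; G is the fifth, so it is a chord tone.

Chord tone (the fifth of C dominant seventh chord).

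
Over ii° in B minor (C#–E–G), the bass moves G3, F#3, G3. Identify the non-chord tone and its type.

The harmony at that moment is C# diminished triad (C#, E, G); F#3 is not a chord tone.
It is approached by step down from G3 and left by step up to G3.
Step away and step back to the same note — a neighbor tone (lower neighbor).

F#3 is a neighbor tone.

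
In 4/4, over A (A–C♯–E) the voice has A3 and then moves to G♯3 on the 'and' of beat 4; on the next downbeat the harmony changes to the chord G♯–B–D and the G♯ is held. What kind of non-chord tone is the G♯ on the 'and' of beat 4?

Anticipation.

The harmony at that moment is A major triad (A, C♯, E); G♯3 is not a chord tone.
It is approached by step down from A3 and then sustained as the same pitch into the next harmony.
Arriving early and becoming a chord tone when the harmony changes — an anticipation.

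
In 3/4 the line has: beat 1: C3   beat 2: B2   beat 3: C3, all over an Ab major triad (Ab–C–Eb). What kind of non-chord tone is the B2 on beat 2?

The harmony at that moment is Ab major triad (Ab, C, Eb); B2 is not a chord tone.
It is approached by step down from C3 and left by step up to C3.
Step away and step back to the same note — a neighbor tone (lower neighbor).

Lower neighbor tone.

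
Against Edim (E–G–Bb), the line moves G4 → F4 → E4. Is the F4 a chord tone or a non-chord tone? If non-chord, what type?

The harmony at that moment is E diminished triad (E, G, Bb); F4 is not a chord tone.
It is approached by step down from G4 and left by step down to E4.
Step in, step out in the same direction — a passing tone.

Non-chord tone — a passing tone.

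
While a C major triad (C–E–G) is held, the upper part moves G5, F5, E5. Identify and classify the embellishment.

F5 is a passing tone.

The harmony at that moment is C major triad (C, E, G); F5 is not a chord tone.
It is approached by step down from G5 and left by step down to E5.
Step in, step out in the same direction — a passing tone.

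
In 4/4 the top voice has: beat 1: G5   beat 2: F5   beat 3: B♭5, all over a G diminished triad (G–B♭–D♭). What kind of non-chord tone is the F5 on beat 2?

Escape tone.

The harmony at that moment is G diminished triad (G, B♭, D♭); F5 is not a chord tone.
It is approached by step down from G5 and left by leap up to B♭5.
Step in, leap out, on a weak beat — an escape tone.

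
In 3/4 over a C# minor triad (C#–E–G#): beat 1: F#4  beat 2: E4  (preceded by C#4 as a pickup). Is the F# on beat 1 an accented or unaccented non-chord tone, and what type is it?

The harmony at that moment is C# minor triad (C#, E, G#); F#4 is not a chord tone.
It is approached by leap up from C#4 and left by step down to E4.
Leap in, step out — an appoggiatura.
It falls on the downbeat, so it is accented.

Accented appoggiatura.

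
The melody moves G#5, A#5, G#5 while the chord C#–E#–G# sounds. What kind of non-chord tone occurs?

A#5 is a neighbor tone.

The harmony at that moment is C# major triad (C#, E#, G#); A#5 is not a chord tone.
It is approached by step up from G#5 and left by step down to G#5.
Step away and step back to the same note — a neighbor tone (upper neighbor).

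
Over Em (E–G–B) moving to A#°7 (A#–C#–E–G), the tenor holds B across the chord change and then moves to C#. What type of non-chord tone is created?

The harmony at that moment is A# diminished seventh chord (A#, C#, E, G); B is not a chord tone.
It is held over (the same pitch as the preceding B) and left by step up to C#.
Held over from the previous chord and resolving up by step — a retardation.

B is a retardation.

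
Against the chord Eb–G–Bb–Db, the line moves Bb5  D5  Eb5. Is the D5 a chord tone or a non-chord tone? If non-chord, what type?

Non-chord tone — an appoggiatura.

The harmony at that moment is Eb dominant seventh chord (Eb, G, Bb, Db); D5 is not a chord tone.
It is approached by leap down from Bb5 and left by step up to Eb5.
Leap in, step out — an appoggiatura.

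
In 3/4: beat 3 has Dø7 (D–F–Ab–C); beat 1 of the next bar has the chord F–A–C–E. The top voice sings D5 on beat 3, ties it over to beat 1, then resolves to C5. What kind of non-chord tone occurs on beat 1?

Suspension.

The harmony at that moment is F major seventh chord (F, A, C, E); D5 is not a chord tone.
It is held over (the same pitch as the preceding D5) and left by step down to C5.
Held over from the previous chord and resolving down by step — a suspension.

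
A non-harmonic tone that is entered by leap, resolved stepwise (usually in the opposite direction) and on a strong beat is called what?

Approach: by leap. Departure: by step. Metric position: strong.
Leap in, step out, in a metrically strong position — an appoggiatura. (It is the mirror image of the escape tone, which steps in and leaps out from a weak position.)

Appoggiatura.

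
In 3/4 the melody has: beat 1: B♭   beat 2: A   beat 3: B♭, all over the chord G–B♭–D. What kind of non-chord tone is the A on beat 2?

The harmony at that moment is G minor triad (G, B♭, D); A is not a chord tone.
It is approached by step down from B♭ and left by step up to B♭.
Step away and step back to the same note — a neighbor tone (lower neighbor).

Lower neighbor tone.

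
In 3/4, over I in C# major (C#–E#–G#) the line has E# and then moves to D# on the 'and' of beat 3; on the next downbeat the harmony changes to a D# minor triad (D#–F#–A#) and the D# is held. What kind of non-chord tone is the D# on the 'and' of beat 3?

The harmony at that moment is C# major triad (C#, E#, G#); D# is not a chord tone.
It is approached by step down from E# and then sustained as the same pitch into the next harmony.
Arriving early and becoming a chord tone when the harmony changes — an anticipation.

Anticipation.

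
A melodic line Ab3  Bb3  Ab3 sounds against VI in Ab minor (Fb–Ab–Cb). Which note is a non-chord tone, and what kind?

Bb3 is a neighbor tone.

The harmony at that moment is Fb major triad (Fb, Ab, Cb); Bb3 is not a chord tone.
It is approached by step up from Ab3 and left by step down to Ab3.
Step away and step back to the same note — a neighbor tone (upper neighbor).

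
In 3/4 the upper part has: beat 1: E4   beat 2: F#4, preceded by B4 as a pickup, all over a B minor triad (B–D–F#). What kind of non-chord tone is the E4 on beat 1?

Appoggiatura.

The harmony at that moment is B minor triad (B, D, F#); E4 is not a chord tone.
It is approached by leap down from B4 and left by step up to F#4.
Leap in, step out, metrically accented — an appoggiatura.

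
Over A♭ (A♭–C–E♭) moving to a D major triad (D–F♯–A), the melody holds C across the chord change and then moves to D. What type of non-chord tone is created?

C is a retardation.

The harmony at that moment is D major triad (D, F♯, A); C is not a chord tone.
It is held over (the same pitch as the preceding C) and left by step up to D.
Held over from the previous chord and resolving up by step — a retardation.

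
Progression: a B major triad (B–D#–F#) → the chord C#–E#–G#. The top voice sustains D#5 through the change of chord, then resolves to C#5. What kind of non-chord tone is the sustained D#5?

The harmony at that moment is C# major triad (C#, E#, G#); D#5 is not a chord tone.
It is held over (the same pitch as the preceding D#5) and left by step down to C#5.
Held over from the previous chord and resolving down by step — a suspension.

D#5 is a suspension.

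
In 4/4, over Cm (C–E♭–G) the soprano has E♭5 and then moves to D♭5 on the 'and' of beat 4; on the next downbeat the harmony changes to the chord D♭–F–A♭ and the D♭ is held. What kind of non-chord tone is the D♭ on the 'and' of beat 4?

Anticipation.

The harmony at that moment is C minor triad (C, E♭, G); D♭5 is not a chord tone.
It is approached by step down from E♭5 and then sustained as the same pitch into the next harmony.
Arriving early and becoming a chord tone when the harmony changes — an anticipation.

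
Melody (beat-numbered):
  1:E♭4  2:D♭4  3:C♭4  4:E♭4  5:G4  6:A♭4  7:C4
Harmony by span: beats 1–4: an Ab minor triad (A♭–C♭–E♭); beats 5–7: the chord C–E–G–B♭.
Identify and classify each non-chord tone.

The harmony at that moment is A♭ minor triad (A♭, C♭, E♭); D♭4 is not a chord tone.
It is approached by step down from E♭4 and left by step down to C♭4.
Step in, step out in the same direction — a passing tone.
The harmony at that moment is C dominant seventh chord (C, E, G, B♭); A♭4 is not a chord tone.
It is approached by step up from G4 and left by leap down to C4.
Step in, leap out — an escape tone.

D♭4 (beat 2) — passing tone; A♭4 (beat 6) — escape tone.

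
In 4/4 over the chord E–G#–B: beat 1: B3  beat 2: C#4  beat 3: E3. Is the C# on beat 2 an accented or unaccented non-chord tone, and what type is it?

The harmony at that moment is E major triad (E, G#, B); C#4 is not a chord tone.
It is approached by step up from B3 and left by leap down to E3.
Step in, leap out — an escape tone.
It falls on a weak beat, so it is unaccented.

Unaccented escape tone.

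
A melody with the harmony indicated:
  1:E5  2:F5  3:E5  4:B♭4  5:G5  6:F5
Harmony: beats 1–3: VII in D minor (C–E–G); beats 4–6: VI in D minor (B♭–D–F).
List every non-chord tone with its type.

F5 (beat 2) — neighbor tone; G5 (beat 5) — appoggiatura.

The harmony at that moment is C major triad (C, E, G); F5 is not a chord tone.
It is approached by step up from E5 and left by step down to E5.
Step away and step back to the same note — a neighbor tone (upper neighbor).
The harmony at that moment is B♭ major triad (B♭, D, F); G5 is not a chord tone.
It is approached by leap up from B♭4 and left by step down to F5.
Leap in, step out — an appoggiatura.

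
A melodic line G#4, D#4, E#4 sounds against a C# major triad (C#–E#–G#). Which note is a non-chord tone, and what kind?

The harmony at that moment is C# major triad (C#, E#, G#); D#4 is not a chord tone.
It is approached by leap down from G#4 and left by step up to E#4.
Leap in, step out — an appoggiatura.

D#4 is an appoggiatura.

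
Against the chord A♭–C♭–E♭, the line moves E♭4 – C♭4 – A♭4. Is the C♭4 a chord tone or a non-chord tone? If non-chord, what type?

Chord tone (the third of Ab minor triad).

Ab minor triad contains A♭, C♭, E♭; C♭ is the third, so it is a chord tone.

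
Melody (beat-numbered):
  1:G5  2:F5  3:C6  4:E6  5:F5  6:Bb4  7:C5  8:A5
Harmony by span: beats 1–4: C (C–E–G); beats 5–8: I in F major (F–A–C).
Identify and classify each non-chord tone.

F5 (beat 2) — escape tone; Bb4 (beat 6) — appoggiatura.

The harmony at that moment is C major triad (C, E, G); F5 is not a chord tone.
It is approached by step down from G5 and left by leap up to C6.
Step in, leap out — an escape tone.
The harmony at that moment is F major triad (F, A, C); Bb4 is not a chord tone.
It is approached by leap down from F5 and left by step up to C5.
Leap in, step out — an appoggiatura.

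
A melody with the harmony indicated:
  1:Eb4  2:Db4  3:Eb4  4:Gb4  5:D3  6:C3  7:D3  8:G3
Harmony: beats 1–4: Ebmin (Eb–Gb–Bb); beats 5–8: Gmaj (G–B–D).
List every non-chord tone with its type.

The harmony at that moment is Eb minor triad (Eb, Gb, Bb); Db4 is not a chord tone.
It is approached by step down from Eb4 and left by step up to Eb4.
Step away and step back to the same note — a neighbor tone (lower neighbor).
The harmony at that moment is G major triad (G, B, D); C3 is not a chord tone.
It is approached by step down from D3 and left by step up to D3.
Step away and step back to the same note — a neighbor tone (lower neighbor).

Db4 (beat 2) — neighbor tone; C3 (beat 6) — neighbor tone.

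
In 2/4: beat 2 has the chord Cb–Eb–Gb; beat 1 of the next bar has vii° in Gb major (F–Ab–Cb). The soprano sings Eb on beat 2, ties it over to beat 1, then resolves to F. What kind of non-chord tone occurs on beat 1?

The harmony at that moment is F diminished triad (F, Ab, Cb); Eb is not a chord tone.
It is held over (the same pitch as the preceding Eb) and left by step up to F.
Held over from the previous chord and resolving up by step — a retardation.

Retardation.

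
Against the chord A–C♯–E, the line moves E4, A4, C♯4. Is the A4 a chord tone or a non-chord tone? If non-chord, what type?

A major triad contains A, C♯, E; A is the root, so it is a chord tone.

Chord tone (the root of A major triad).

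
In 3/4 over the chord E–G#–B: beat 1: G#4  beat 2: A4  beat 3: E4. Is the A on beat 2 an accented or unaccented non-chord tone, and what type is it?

Unaccented escape tone.

The harmony at that moment is E major triad (E, G#, B); A4 is not a chord tone.
It is approached by step up from G#4 and left by leap down to E4.
Step in, leap out — an escape tone.
It falls on a weak beat, so it is unaccented.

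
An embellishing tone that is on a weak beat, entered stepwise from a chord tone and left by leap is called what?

Escape tone.

Approach: by step. Departure: by leap. Metric position: weak.
Step in, leap out, from a weak position — an escape tone (échappée). (It is the mirror image of the appoggiatura, which leaps in and steps out on a strong beat.)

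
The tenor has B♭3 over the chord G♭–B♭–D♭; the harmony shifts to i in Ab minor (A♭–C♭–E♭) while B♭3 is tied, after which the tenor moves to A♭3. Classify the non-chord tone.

The harmony at that moment is A♭ minor triad (A♭, C♭, E♭); B♭3 is not a chord tone.
It is held over (the same pitch as the preceding B♭3) and left by step down to A♭3.
Held over from the previous chord and resolving down by step — a suspension.

B♭3 is a suspension.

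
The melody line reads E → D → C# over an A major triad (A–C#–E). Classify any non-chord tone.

D is a passing tone.

The harmony at that moment is A major triad (A, C#, E); D is not a chord tone.
It is approached by step down from E and left by step down to C#.
Step in, step out in the same direction — a passing tone.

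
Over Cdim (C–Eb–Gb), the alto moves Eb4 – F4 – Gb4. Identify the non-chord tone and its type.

The harmony at that moment is C diminished triad (C, Eb, Gb); F4 is not a chord tone.
It is approached by step up from Eb4 and left by step up to Gb4.
Step in, step out in the same direction — a passing tone.

F4 is a passing tone.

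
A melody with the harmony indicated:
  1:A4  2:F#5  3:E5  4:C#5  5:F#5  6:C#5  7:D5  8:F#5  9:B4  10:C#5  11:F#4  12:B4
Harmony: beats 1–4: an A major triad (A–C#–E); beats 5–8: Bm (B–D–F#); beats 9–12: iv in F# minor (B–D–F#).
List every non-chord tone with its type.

F#5 (beat 2) — appoggiatura; C#5 (beat 6) — appoggiatura; C#5 (beat 10) — escape tone.

The harmony at that moment is A major triad (A, C#, E); F#5 is not a chord tone.
It is approached by leap up from A4 and left by step down to E5.
Leap in, step out — an appoggiatura.
The harmony at that moment is B minor triad (B, D, F#); C#5 is not a chord tone.
It is approached by leap down from F#5 and left by step up to D5.
Leap in, step out — an appoggiatura.
The harmony at that moment is B minor triad (B, D, F#); C#5 is not a chord tone.
It is approached by step up from B4 and left by leap down to F#4.
Step in, leap out — an escape tone.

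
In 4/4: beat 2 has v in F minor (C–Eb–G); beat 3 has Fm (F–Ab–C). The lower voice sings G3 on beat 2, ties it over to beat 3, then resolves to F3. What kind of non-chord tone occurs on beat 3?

The harmony at that moment is F minor triad (F, Ab, C); G3 is not a chord tone.
It is held over (the same pitch as the preceding G3) and left by step down to F3.
Held over from the previous chord and resolving down by step — a suspension.

Suspension.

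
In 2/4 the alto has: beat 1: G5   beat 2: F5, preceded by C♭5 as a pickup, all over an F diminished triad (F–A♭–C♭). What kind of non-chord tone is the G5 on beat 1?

The harmony at that moment is F diminished triad (F, A♭, C♭); G5 is not a chord tone.
It is approached by leap up from C♭5 and left by step down to F5.
Leap in, step out, metrically accented — an appoggiatura.

Appoggiatura.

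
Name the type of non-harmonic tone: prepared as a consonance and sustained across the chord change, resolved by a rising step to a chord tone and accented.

Retardation.

Approach: by preparation — the pitch is first a chord tone, then held (tied or repeated) while the harmony changes under it. Departure: up by step. Metric position: strong.
A prepared dissonance that resolves upward by step — a retardation. (The same figure resolving downward would be a suspension.)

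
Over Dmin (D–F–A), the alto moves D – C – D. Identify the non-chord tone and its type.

The harmony at that moment is D minor triad (D, F, A); C is not a chord tone.
It is approached by step down from D and left by step up to D.
Step away and step back to the same note — a neighbor tone (lower neighbor).

C is a neighbor tone.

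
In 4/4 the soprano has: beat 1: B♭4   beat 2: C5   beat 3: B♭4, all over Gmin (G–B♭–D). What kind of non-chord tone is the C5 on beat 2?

The harmony at that moment is G minor triad (G, B♭, D); C5 is not a chord tone.
It is approached by step up from B♭4 and left by step down to B♭4.
Step away and step back to the same note — a neighbor tone (upper neighbor).

Upper neighbor tone.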